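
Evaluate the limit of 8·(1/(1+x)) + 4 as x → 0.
Direct substitution at x = 0 gives 12.

Final answer: 12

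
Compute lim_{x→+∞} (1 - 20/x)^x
As x → +∞: this is the defining limit (1 - 20/x)^x → e^(-20).
Limit = e^(-20).

Final answer: e^(-20)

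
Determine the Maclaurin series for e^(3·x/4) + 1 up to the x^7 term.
243·x^7/9175040 + 81·x^6/327680 + 81·x^5/40960 + 27·x^4/2048 + 9·x^3/128 + 9·x^2/32 + 3·x/4 + 2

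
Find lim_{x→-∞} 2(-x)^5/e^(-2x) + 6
The quotient is an ∞/∞ indeterminate form as x → -∞.
Compare growth rates of the dominant terms (exponentials ≫ polynomials ≫ logarithms), or apply L'Hôpital's rule; the quotient → 0.
Adding the constant: 0 + 6 = 6. Limit = 6.

Final answer: 6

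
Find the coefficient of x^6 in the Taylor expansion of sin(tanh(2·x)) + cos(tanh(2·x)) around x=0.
Expand to order 6: sin(tanh(2·x)) + cos(tanh(2·x)) = -236·x^6/15 + 148·x^5/15 + 6·x^4 - 4·x^3 - 2·x^2 + 2·x + 1 + O(x^7).
The coefficient of x^6 is -236/15.

Final answer: -236/15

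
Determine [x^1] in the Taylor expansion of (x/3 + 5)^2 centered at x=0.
Expand to order 1: (x/3 + 5)^2 = 10·x/3 + 25 + O(x^2).
The coefficient of x^1 is 10/3.

Final answer: 10/3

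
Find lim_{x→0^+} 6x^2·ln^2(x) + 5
The product is a 0·∞ indeterminate form at x → 0⁺.
Rewrite the product as 6·ln^2(x) / x^(-2) and apply L'Hôpital, or use the standard hierarchy x^(-2) ≫ |ln x|^2 as x → 0⁺.
The indeterminate product → 0, so the limit = 5.

Final answer: 5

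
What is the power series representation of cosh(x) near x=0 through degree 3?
x^2/2 + 1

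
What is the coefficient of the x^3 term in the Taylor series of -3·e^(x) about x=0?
Expand to order 3: -3·e^(x) = -x^3/2 - 3·x^2/2 - 3·x - 3 + O(x^4).
The coefficient of x^3 is -1/2.

Final answer: -1/2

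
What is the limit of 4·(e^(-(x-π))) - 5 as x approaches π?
Direct substitution at x = π gives -1.

Final answer: -1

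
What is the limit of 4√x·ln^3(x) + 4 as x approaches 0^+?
The product is a 0·∞ indeterminate form at x → 0⁺.
Rewrite the product as 4·ln^3(x) / x^(-1/2) and apply L'Hôpital, or use the standard hierarchy x^(-1/2) ≫ |ln x|^3 as x → 0⁺.
The indeterminate product → 0, so the limit = 4.

Final answer: 4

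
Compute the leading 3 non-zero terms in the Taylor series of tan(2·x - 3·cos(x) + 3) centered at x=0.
8·x^3/3 + 3·x^2/2 + 2·x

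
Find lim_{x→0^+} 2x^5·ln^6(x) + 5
The product is a 0·∞ indeterminate form at x → 0⁺.
Rewrite the product as 2·ln^6(x) / x^(-5) and apply L'Hôpital, or use the standard hierarchy x^(-5) ≫ |ln x|^6 as x → 0⁺.
The indeterminate product → 0, so the limit = 5.

Final answer: 5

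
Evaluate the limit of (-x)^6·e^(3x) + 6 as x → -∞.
The product is a 0·∞ indeterminate form at x → -∞.
Rewrite the product as (-x)^6 / e^(-3x) (an ∞/∞ form) and apply L'Hôpital, or use the standard hierarchy e^(3|x|) ≫ |(-x)^6| as x → -∞.
The indeterminate product → 0, so the limit = 6.

Final answer: 6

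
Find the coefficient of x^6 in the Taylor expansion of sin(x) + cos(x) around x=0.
Expand to order 6: sin(x) + cos(x) = -x^6/720 + x^5/120 + x^4/24 - x^3/6 - x^2/2 + x + 1 + O(x^7).
The coefficient of x^6 is -1/720.

Final answer: -1/720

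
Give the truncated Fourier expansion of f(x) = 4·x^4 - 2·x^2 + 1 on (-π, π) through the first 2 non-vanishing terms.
(200 - 32·π^2)·cos(x) - 2·π^2/3 + 1 + 4·π^4/5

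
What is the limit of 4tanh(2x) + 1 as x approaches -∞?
Evaluate the dominant behaviour as x → -∞; each term tends to a finite value or vanishes.
Limit = -3.

Final answer: -3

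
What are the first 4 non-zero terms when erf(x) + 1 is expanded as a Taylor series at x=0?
x^5/(5·√(π)) - 2·x^3/(3·√(π)) + 2·x/√(π) + 1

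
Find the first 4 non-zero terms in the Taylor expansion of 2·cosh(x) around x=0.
x^6/360 + x^4/12 + x^2 + 2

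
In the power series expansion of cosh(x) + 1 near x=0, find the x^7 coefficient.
Expand to order 7: cosh(x) + 1 = x^6/720 + x^4/24 + x^2/2 + 2 + O(x^8).
The coefficient of x^7 is 0.

Final answer: 0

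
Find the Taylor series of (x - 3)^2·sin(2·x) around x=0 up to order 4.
8·x^4 - 10·x^3 - 12·x^2 + 18·x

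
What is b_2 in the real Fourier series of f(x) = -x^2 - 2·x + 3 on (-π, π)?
b_2 = (1/π) ∫_{-π}^{π} f(x)·sin(2x) dx.
Evaluate the integral (use parity and integration by parts as needed): b_2 = 2.

Final answer: 2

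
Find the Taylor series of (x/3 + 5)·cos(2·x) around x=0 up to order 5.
2·x^5/9 + 10·x^4/3 - 2·x^3/3 - 10·x^2 + x/3 + 5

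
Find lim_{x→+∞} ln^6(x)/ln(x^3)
This is an ∞/∞ indeterminate form as x → +∞.
Write ln(x^3) = 3·ln(x), reducing the quotient to ln^5(x)/3 → ∞.
Limit = ∞.

Final answer: ∞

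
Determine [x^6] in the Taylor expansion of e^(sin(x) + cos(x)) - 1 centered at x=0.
71·e/720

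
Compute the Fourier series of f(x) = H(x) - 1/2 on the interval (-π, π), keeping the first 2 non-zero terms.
2·sin(x)/π + 2·sin(3·x)/(3·π)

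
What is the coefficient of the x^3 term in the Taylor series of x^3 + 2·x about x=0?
Expand to order 3: x^3 + 2·x = x^3 + 2·x + O(x^4).
The coefficient of x^3 is 1.

Final answer: 1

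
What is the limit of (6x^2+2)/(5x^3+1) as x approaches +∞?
This is an ∞/∞ indeterminate form as x → +∞.
Divide numerator and denominator by x^3 and let the lower-order terms vanish; the numerator's degree 2 is below the denominator's degree 3, so the quotient → 0.
Limit = 0.

Final answer: 0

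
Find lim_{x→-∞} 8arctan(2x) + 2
Evaluate the dominant behaviour as x → -∞; each term tends to a finite value or vanishes.
Limit = 2 - 4·π.

Final answer: 2 - 4·π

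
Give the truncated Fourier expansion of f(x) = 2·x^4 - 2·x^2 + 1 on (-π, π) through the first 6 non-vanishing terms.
(104 - 16·π^2)·cos(x) + (-8 + 4·π^2)·cos(2·x) + (56/27 - 16·π^2/9)·cos(3·x) + (-7/8 + π^2)·cos(4·x) + (296/625 - 16·π^2/25)·cos(5·x) - 2·π^2/3 + 1 + 2·π^4/5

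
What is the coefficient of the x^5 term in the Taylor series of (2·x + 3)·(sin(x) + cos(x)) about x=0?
Expand to order 5: (2·x + 3)·(sin(x) + cos(x)) = 13·x^5/120 - 5·x^4/24 - 3·x^3/2 + x^2/2 + 5·x + 3 + O(x^6).
The coefficient of x^5 is 13/120.

Final answer: 13/120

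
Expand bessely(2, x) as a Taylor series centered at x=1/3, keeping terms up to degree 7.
bessely(2, 1/3) + (bessely(1, 1/3)/2 - bessely(3, 1/3)/2)·(x - 1/3) + (bessely(4, 1/3)/8 + bessely(0, 1/3)/8 - bessely(2, 1/3)/4)·(x - 1/3)^2 + (bessely(3, 1/3)/16 - bessely(1, 1/3)/12 - bessely(5, 1/3)/48)·(x - 1/3)^3 + (bessely(6, 1/3)/384 + 7·bessely(2, 1/3)/384 - bessely(0, 1/3)/96 - bessely(4, 1/3)/96)·(x - 1/3)^4 + (bessely(5, 1/3)/768 + bessely(1, 1/3)/256 - 11·bessely(3, 1/3)/3840 - bessely(7, 1/3)/3840)·(x - 1/3)^5 + (bessely(8, 1/3)/46080 + bessely(4, 1/3)/2880 + bessely(0, 1/3)/3072 - 13·bessely(2, 1/3)/23040 - bessely(6, 1/3)/7680)·(x - 1/3)^6 + (bessely(7, 1/3)/92160 + bessely(3, 1/3)/15360 - bessely(1, 1/3)/11520 - 11·bessely(5, 1/3)/322560 - bessely(9, 1/3)/645120)·(x - 1/3)^7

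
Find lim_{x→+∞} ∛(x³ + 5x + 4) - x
This is an ∞ − ∞ indeterminate form.
Multiply by (A² + AB + B²)/(A² + AB + B²) where A = ∛(x³+5x + 4), B = x to use A³ − B³ = (A−B)(A²+AB+B²); the x³ terms cancel, leaving (5x + 4)/(A²+AB+B²) with denominator ~ 3x², so the limit is 0.
Limit = 0.

Final answer: 0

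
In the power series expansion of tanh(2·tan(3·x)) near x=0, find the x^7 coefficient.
Expand to order 7: tanh(2·tan(3·x)) = -17982·x^7/5 + 2268·x^5/5 - 54·x^3 + 6·x + O(x^8).
The coefficient of x^7 is -17982/5.

Final answer: -17982/5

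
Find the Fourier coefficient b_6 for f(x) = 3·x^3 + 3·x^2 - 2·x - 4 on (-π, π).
b_6 = (1/π) ∫_{-π}^{π} f(x)·sin(6x) dx.
Evaluate the integral (use parity and integration by parts as needed): b_6 = 5/6 - π^2.

Final answer: 5/6 - π^2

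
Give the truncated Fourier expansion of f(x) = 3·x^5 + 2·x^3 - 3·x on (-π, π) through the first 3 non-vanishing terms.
(-116·π^2 + 6·π^4 + 690)·sin(x) + (-3·π^4 - 33/2 + 13·π^2)·sin(2·x) + (-28·π^2/9 + 2/27 + 2·π^4)·sin(3·x)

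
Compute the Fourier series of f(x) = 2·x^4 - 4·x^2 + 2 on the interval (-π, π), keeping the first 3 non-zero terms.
(112 - 16·π^2)·cos(x) + (-10 + 4·π^2)·cos(2·x) - 4·π^2/3 + 2 + 2·π^4/5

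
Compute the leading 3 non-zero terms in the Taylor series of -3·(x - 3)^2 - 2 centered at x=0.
-3·x^2 + 18·x - 29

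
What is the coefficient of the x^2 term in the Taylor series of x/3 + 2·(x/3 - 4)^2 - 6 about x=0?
Expand to order 2: x/3 + 2·(x/3 - 4)^2 - 6 = 2·x^2/9 - 5·x + 26 + O(x^3).
The coefficient of x^2 is 2/9.

Final answer: 2/9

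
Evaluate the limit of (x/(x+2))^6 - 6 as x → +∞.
As x → +∞: x/(x+2) = 1/(1 + 2/x) → 1, and the 6th power of a limit-1 base also → 1; with the additive constant, 1 - 6 = -5.
Limit = -5.

Final answer: -5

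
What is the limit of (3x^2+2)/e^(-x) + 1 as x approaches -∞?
The quotient is an ∞/∞ indeterminate form as x → -∞.
Compare growth rates of the dominant terms (exponentials ≫ polynomials ≫ logarithms), or apply L'Hôpital's rule; the quotient → 0.
Adding the constant: 0 + 1 = 1. Limit = 1.

Final answer: 1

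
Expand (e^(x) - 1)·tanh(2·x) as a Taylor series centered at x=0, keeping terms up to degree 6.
691·x^6/180 - 5·x^5/4 - 7·x^4/3 + x^3 + 2·x^2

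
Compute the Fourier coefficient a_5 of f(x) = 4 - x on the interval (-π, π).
a_5 = (1/π) ∫_{-π}^{π} f(x)·cos(5x) dx.
Evaluate the integral (use parity and integration by parts as needed): a_5 = 0.

Final answer: 0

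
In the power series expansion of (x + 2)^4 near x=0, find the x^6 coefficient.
Expand to order 6: (x + 2)^4 = x^4 + 8·x^3 + 24·x^2 + 32·x + 16 + O(x^7).
The coefficient of x^6 is 0.

Final answer: 0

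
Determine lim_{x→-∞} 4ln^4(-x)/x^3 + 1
The quotient is an ∞/∞ indeterminate form as x → -∞.
Compare growth rates of the dominant terms (exponentials ≫ polynomials ≫ logarithms), or apply L'Hôpital's rule; the quotient → 0.
Adding the constant: 0 + 1 = 1. Limit = 1.

Final answer: 1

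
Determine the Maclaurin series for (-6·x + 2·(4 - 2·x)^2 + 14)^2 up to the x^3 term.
-608·x^3 + 2180·x^2 - 3496·x + 2116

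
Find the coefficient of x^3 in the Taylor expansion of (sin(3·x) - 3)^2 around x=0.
Expand to order 3: (sin(3·x) - 3)^2 = 27·x^3 + 9·x^2 - 18·x + 9 + O(x^4).
The coefficient of x^3 is 27.

Final answer: 27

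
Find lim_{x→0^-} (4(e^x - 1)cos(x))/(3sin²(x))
Both numerator and denominator → 0 as x → 0^-; this is a 0/0 indeterminate form.
Expand each to leading order near x = 0: numerator ~ 4·x, denominator ~ 3·x^2.
The limit of the ratio is -∞.

Final answer: -∞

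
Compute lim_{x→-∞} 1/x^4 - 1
Evaluate the dominant behaviour as x → -∞; each term tends to a finite value or vanishes.
Limit = -1.

Final answer: -1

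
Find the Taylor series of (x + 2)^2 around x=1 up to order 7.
9 + 6·(x - 1) + (x - 1)^2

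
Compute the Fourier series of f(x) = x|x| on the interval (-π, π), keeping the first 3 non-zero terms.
(-8 + 2·π^2)·sin(x)/π - π·sin(2·x) + (-8 + 18·π^2)·sin(3·x)/(27·π)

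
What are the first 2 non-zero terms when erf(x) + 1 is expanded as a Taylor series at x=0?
2·x/√(π) + 1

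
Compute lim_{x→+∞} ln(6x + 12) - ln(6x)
This is an ∞ − ∞ indeterminate form.
Combine the logarithms: ln(6x+12) − ln(6x) = ln((6x+12)/(6x)) = ln(1 + 12/(6x)) → ln(1) = 0.
Limit = 0.

Final answer: 0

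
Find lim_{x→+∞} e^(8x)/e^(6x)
This is an ∞/∞ indeterminate form as x → +∞.
Rewrite e^(8x)/e^(6x) = e^((8−6)x) = e^(2x); the exponent coefficient is 2 > 0 so e^(2x) → ∞.
Limit = ∞.

Final answer: ∞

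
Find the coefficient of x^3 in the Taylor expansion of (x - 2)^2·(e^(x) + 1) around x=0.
Expand to order 3: (x - 2)^2·(e^(x) + 1) = -x^3/3 - 4·x + 8 + O(x^4).
The coefficient of x^3 is -1/3.

Final answer: -1/3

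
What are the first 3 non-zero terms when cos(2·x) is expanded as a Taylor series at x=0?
2·x^4/3 - 2·x^2 + 1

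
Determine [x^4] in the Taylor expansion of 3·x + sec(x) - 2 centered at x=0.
Expand to order 4: 3·x + sec(x) - 2 = 5·x^4/24 + x^2/2 + 3·x - 1 + O(x^5).
The coefficient of x^4 is 5/24.

Final answer: 5/24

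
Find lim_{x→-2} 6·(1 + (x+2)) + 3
Direct substitution at x = -2 gives 9.

Final answer: 9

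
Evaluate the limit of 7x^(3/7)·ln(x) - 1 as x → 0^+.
The product is a 0·∞ indeterminate form at x → 0⁺.
Rewrite the product as 7·ln(x) / x^(-3/7) and apply L'Hôpital, or use the standard hierarchy x^(-3/7) ≫ |ln x| as x → 0⁺.
The indeterminate product → 0, so the limit = -1.

Final answer: -1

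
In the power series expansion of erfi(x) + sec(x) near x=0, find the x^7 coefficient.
Expand to order 7: erfi(x) + sec(x) = x^7/(21·√(π)) + 61·x^6/720 + x^5/(5·√(π)) + 5·x^4/24 + 2·x^3/(3·√(π)) + x^2/2 + 2·x/√(π) + 1 + O(x^8).
The coefficient of x^7 is 1/(21·√(π)).

Final answer: 1/(21·√(π))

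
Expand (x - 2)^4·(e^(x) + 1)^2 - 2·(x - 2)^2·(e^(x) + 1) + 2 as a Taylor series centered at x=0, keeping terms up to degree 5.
7·x^5/15 + 8·x^4/3 - 14·x^3/3 + 16·x^2 - 56·x + 50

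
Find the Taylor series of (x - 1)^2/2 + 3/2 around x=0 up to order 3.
x^2/2 - x + 2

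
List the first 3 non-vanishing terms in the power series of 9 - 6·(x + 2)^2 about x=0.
-6·x^2 - 24·x - 15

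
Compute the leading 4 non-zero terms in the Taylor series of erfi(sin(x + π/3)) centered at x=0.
-17·x^3·e^(3/4)/(24·√(π)) - √(3)·x^2·e^(3/4)/(4·√(π)) + x·e^(3/4)/√(π) + erfi(√(3)/2)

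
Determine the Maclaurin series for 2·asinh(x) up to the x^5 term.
3·x^5/20 - x^3/3 + 2·x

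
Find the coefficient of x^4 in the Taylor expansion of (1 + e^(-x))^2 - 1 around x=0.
Expand to order 4: (1 + e^(-x))^2 - 1 = 3·x^4/4 - 5·x^3/3 + 3·x^2 - 4·x + 3 + O(x^5).
The coefficient of x^4 is 3/4.

Final answer: 3/4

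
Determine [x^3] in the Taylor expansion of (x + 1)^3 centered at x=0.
Expand to order 3: (x + 1)^3 = x^3 + 3·x^2 + 3·x + 1 + O(x^4).
The coefficient of x^3 is 1.

Final answer: 1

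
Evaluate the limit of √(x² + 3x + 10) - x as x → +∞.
As x → +∞: multiply by the conjugate to get (3x+10)/(√(x²+3x+10)+x); the denominator ~ 2x, so the limit is 3/2.
Limit = 3/2.

Final answer: 3/2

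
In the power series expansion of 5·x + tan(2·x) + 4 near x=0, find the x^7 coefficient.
Expand to order 7: 5·x + tan(2·x) + 4 = 2176·x^7/315 + 64·x^5/15 + 8·x^3/3 + 7·x + 4 + O(x^8).
The coefficient of x^7 is 2176/315.

Final answer: 2176/315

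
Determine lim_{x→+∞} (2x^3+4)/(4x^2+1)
This is an ∞/∞ indeterminate form as x → +∞.
Divide numerator and denominator by x^3 and let the lower-order terms vanish; the numerator's degree 3 exceeds the denominator's degree 2, so the quotient diverges.
Limit = ∞.

Final answer: ∞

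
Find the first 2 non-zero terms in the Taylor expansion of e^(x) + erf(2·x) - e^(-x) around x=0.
x^3·(1/3 - 16/(3·√(π))) + x·(2 + 4/√(π))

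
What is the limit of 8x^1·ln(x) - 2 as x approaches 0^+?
The product is a 0·∞ indeterminate form at x → 0⁺.
Rewrite the product as 8·ln(x) / x^(-1) and apply L'Hôpital, or use the standard hierarchy x^(-1) ≫ |ln x| as x → 0⁺.
The indeterminate product → 0, so the limit = -2.

Final answer: -2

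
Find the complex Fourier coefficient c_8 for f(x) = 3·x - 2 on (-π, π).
Compute the real Fourier coefficients first: a_8 = 0, b_8 = -3/4.
Then c_8 = (a_8 − i·b_8)/2 = 3·i/8.

Final answer: 3·i/8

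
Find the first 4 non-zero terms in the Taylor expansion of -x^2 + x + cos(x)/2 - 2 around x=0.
x^4/48 - 5·x^2/4 + x - 3/2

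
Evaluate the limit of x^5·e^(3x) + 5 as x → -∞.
The product is a 0·∞ indeterminate form at x → -∞.
Rewrite the product as x^5 / e^(-3x) (an ∞/∞ form) and apply L'Hôpital, or use the standard hierarchy e^(3|x|) ≫ |x^5| as x → -∞.
The indeterminate product → 0, so the limit = 5.

Final answer: 5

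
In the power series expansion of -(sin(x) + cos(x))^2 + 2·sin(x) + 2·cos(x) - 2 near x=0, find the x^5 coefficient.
Expand to order 5: -(sin(x) + cos(x))^2 + 2·sin(x) + 2·cos(x) - 2 = -x^5/4 + x^4/12 + x^3 - x^2 - 1 + O(x^6).
The coefficient of x^5 is -1/4.

Final answer: -1/4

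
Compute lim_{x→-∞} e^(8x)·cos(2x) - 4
Evaluate the dominant behaviour as x → -∞; each term tends to a finite value or vanishes.
Limit = -4.

Final answer: -4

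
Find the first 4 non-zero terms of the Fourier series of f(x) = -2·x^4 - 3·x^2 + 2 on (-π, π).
(-84 + 16·π^2)·cos(x) + (3 - 4·π^2)·cos(2·x) + (4/27 + 16·π^2/9)·cos(3·x) - 2·π^4/5 - π^2 + 2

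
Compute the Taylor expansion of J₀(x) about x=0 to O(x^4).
1 - x^2/4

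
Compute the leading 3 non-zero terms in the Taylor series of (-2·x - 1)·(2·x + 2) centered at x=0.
-4·x^2 - 6·x - 2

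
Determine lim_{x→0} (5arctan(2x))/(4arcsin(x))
Both numerator and denominator → 0 as x → 0; this is a 0/0 indeterminate form.
Expand each to leading order near x = 0: numerator ~ 10·x, denominator ~ 4·x.
The limit of the ratio is 5/2.

Final answer: 5/2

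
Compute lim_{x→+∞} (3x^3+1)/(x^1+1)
This is an ∞/∞ indeterminate form as x → +∞.
Divide numerator and denominator by x^3 and let the lower-order terms vanish; the numerator's degree 3 exceeds the denominator's degree 1, so the quotient diverges.
Limit = ∞.

Final answer: ∞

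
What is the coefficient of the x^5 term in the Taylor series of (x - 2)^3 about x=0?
Expand to order 5: (x - 2)^3 = x^3 - 6·x^2 + 12·x - 8 + O(x^6).
The coefficient of x^5 is 0.

Final answer: 0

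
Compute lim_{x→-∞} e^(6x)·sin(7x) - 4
Evaluate the dominant behaviour as x → -∞; each term tends to a finite value or vanishes.
Limit = -4.

Final answer: -4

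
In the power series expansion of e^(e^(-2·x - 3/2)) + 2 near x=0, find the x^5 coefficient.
-4·e^(-3 + e^(-3/2)) - 20·e^(-9/2 + e^(-3/2))/3 - 4·e^(-3/2 + e^(-3/2))/15 - 8·e^(-6 + e^(-3/2))/3 - 4·e^(-15/2 + e^(-3/2))/15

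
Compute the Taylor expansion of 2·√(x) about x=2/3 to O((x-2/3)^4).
2·√(6)/3 + √(6)·(x - 2/3)/2 - 3·√(6)·(x - 2/3)^2/16 + 9·√(6)·(x - 2/3)^3/64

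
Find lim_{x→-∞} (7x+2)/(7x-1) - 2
Evaluate the dominant behaviour as x → -∞; each term tends to a finite value or vanishes.
Limit = -1.

Final answer: -1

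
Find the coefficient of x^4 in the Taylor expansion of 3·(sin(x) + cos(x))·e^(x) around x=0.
Expand to order 4: 3·(sin(x) + cos(x))·e^(x) = -x^4/2 + 3·x^2 + 6·x + 3 + O(x^5).
The coefficient of x^4 is -1/2.

Final answer: -1/2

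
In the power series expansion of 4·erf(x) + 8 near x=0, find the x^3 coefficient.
Expand to order 3: 4·erf(x) + 8 = -8·x^3/(3·√(π)) + 8·x/√(π) + 8 + O(x^4).
The coefficient of x^3 is -8/(3·√(π)).

Final answer: -8/(3·√(π))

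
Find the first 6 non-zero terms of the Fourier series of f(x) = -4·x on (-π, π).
-8·sin(x) + 4·sin(2·x) - 8·sin(3·x)/3 + 2·sin(4·x) - 8·sin(5·x)/5 + 4·sin(6·x)/3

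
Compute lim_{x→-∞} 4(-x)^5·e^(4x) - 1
The product is a 0·∞ indeterminate form at x → -∞.
Rewrite the product as 4(-x)^5 / e^(-4x) (an ∞/∞ form) and apply L'Hôpital, or use the standard hierarchy e^(4|x|) ≫ |(-x)^5| as x → -∞.
The indeterminate product → 0, so the limit = -1.

Final answer: -1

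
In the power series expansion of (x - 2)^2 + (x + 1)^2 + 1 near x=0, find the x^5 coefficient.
Expand to order 5: (x - 2)^2 + (x + 1)^2 + 1 = 2·x^2 - 2·x + 6 + O(x^6).
The coefficient of x^5 is 0.

Final answer: 0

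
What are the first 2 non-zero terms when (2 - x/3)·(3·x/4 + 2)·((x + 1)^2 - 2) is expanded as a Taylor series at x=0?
43·x/6 - 4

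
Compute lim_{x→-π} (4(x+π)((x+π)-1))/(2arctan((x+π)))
Both numerator and denominator → 0 as x → -π; this is a 0/0 indeterminate form.
Expand each to leading order near x = -π: numerator ~ -4·(x + π), denominator ~ 2·(x + π).
The limit of the ratio is -2.

Final answer: -2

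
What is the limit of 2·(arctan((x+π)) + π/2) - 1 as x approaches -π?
Direct substitution at x = -π gives -1 + π.

Final answer: -1 + π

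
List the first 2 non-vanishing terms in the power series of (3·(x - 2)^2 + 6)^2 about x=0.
324 - 432·x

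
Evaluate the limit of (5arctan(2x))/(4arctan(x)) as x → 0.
Both numerator and denominator → 0 as x → 0; this is a 0/0 indeterminate form.
Expand each to leading order near x = 0: numerator ~ 10·x, denominator ~ 4·x.
The limit of the ratio is 5/2.

Final answer: 5/2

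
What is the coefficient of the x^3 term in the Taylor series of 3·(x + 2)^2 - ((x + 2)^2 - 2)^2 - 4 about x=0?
Expand to order 3: 3·(x + 2)^2 - ((x + 2)^2 - 2)^2 - 4 = -8·x^3 - 17·x^2 - 4·x + 4 + O(x^4).
The coefficient of x^3 is -8.

Final answer: -8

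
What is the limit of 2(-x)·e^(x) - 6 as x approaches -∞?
The product is a 0·∞ indeterminate form at x → -∞.
Rewrite the product as 2(-x) / e^(-x) (an ∞/∞ form) and apply L'Hôpital, or use the standard hierarchy e^(|x|) ≫ |(-x)| as x → -∞.
The indeterminate product → 0, so the limit = -6.

Final answer: -6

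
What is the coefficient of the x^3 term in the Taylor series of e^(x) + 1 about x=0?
Expand to order 3: e^(x) + 1 = x^3/6 + x^2/2 + x + 2 + O(x^4).
The coefficient of x^3 is 1/6.

Final answer: 1/6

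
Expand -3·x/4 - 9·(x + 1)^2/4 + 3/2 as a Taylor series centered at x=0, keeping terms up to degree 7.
-9·x^2/4 - 21·x/4 - 3/4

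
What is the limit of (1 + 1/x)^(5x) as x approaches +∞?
As x → +∞: write (1 + 1/x)^(5x) = ((1 + 1/x)^x)^5 → (e^1)^5 = e^5.
Limit = e^(5).

Final answer: e^(5)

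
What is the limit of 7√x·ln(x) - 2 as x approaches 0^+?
The product is a 0·∞ indeterminate form at x → 0⁺.
Rewrite the product as 7·ln(x) / x^(-1/2) and apply L'Hôpital, or use the standard hierarchy x^(-1/2) ≫ |ln x| as x → 0⁺.
The indeterminate product → 0, so the limit = -2.

Final answer: -2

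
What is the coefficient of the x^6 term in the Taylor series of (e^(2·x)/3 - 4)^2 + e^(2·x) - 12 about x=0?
Expand to order 6: (e^(2·x)/3 - 4)^2 + e^(2·x) - 12 = 196·x^6/405 + 68·x^5/135 + 2·x^4/27 - 28·x^3/27 - 22·x^2/9 - 26·x/9 + 22/9 + O(x^7).
The coefficient of x^6 is 196/405.

Final answer: 196/405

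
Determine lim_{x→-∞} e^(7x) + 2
Evaluate the dominant behaviour as x → -∞; each term tends to a finite value or vanishes.
Limit = 2.

Final answer: 2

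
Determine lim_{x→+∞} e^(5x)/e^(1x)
This is an ∞/∞ indeterminate form as x → +∞.
Rewrite e^(5x)/e^(1x) = e^((5−1)x) = e^(4x); the exponent coefficient is 4 > 0 so e^(4x) → ∞.
Limit = ∞.

Final answer: ∞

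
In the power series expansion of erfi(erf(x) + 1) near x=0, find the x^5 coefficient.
Expand to order 5: erfi(erf(x) + 1) = x^5·(-16·e/π^2 + 2·e/(5·π) + 608·e/(15·π^3)) + x^4·(-16·e/(3·π^(3/2)) + 80·e/(3·π^(5/2))) + x^3·(-4·e/(3·π) + 16·e/π^2) + 8·e·x^2/π^(3/2) + 4·e·x/π + erfi(1) + O(x^6).
The coefficient of x^5 is -16·e/π^2 + 2·e/(5·π) + 608·e/(15·π^3).

Final answer: -16·e/π^2 + 2·e/(5·π) + 608·e/(15·π^3)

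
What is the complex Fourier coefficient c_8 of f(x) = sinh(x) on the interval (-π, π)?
Compute the real Fourier coefficients first: a_8 = 0, b_8 = -16·sinh(π)/(65·π).
Then c_8 = (a_8 − i·b_8)/2 = 8·i·sinh(π)/(65·π).

Final answer: 8·i·sinh(π)/(65·π)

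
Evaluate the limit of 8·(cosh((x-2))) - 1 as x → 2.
Direct substitution at x = 2 gives 7.

Final answer: 7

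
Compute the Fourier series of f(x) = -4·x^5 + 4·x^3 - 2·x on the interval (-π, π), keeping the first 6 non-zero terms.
(-1012 - 8·π^4 + 168·π^2)·sin(x) + (-24·π^2 + 38 + 4·π^4)·sin(2·x) + (-8·π^4/3 - 572/81 + 232·π^2/27)·sin(3·x) + (-9·π^2/2 + 43/16 + 2·π^4)·sin(4·x) + (-8·π^4/5 - 932/625 + 72·π^2/25)·sin(5·x) + (-56·π^2/27 + 82/81 + 4·π^4/3)·sin(6·x)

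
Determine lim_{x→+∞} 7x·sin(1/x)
As x → +∞: let u = 1/x → 0⁺; then 7·x·sin(1/x) = 7·1·sin(u)/u → 7·1·1 = 7.
Limit = 7.

Final answer: 7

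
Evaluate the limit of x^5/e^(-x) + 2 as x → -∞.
The quotient is an ∞/∞ indeterminate form as x → -∞.
Compare growth rates of the dominant terms (exponentials ≫ polynomials ≫ logarithms), or apply L'Hôpital's rule; the quotient → 0.
Adding the constant: 0 + 2 = 2. Limit = 2.

Final answer: 2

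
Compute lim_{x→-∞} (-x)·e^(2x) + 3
The product is a 0·∞ indeterminate form at x → -∞.
Rewrite the product as (-x) / e^(-2x) (an ∞/∞ form) and apply L'Hôpital, or use the standard hierarchy e^(2|x|) ≫ |(-x)| as x → -∞.
The indeterminate product → 0, so the limit = 3.

Final answer: 3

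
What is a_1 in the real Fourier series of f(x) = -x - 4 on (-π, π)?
a_1 = (1/π) ∫_{-π}^{π} f(x)·cos(1x) dx.
Evaluate the integral (use parity and integration by parts as needed): a_1 = 0.

Final answer: 0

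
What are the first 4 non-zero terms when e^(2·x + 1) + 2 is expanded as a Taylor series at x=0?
4·e·x^3/3 + 2·e·x^2 + 2·e·x + 2 + e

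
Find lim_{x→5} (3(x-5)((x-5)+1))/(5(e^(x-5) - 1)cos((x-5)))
Both numerator and denominator → 0 as x → 5; this is a 0/0 indeterminate form.
Expand each to leading order near x = 5: numerator ~ 3·(x - 5), denominator ~ 5·(x - 5).
The limit of the ratio is 3/5.

Final answer: 3/5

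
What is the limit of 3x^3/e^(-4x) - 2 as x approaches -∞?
The quotient is an ∞/∞ indeterminate form as x → -∞.
Compare growth rates of the dominant terms (exponentials ≫ polynomials ≫ logarithms), or apply L'Hôpital's rule; the quotient → 0.
Adding the constant: 0 - 2 = -2. Limit = -2.

Final answer: -2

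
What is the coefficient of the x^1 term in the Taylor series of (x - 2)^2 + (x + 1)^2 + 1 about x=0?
Expand to order 1: (x - 2)^2 + (x + 1)^2 + 1 = 6 - 2·x + O(x^2).
The coefficient of x^1 is -2.

Final answer: -2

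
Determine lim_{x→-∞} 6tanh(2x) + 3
Evaluate the dominant behaviour as x → -∞; each term tends to a finite value or vanishes.
Limit = -3.

Final answer: -3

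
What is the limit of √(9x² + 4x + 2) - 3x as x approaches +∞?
As x → +∞: multiply by the conjugate to get (4x+2)/(√(9x²+4x+2)+3x); the denominator ~ 6x, so the limit is 4/6 = 2/3.
Limit = 2/3.

Final answer: 2/3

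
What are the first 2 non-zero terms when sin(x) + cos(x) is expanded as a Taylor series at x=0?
x + 1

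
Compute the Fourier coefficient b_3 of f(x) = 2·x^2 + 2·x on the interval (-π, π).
b_3 = (1/π) ∫_{-π}^{π} f(x)·sin(3x) dx.
Evaluate the integral (use parity and integration by parts as needed): b_3 = 4/3.

Final answer: 4/3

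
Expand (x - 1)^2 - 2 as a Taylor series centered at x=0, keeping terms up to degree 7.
x^2 - 2·x - 1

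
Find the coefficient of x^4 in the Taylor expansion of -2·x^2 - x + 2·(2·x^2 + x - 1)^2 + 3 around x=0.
Expand to order 4: -2·x^2 - x + 2·(2·x^2 + x - 1)^2 + 3 = 8·x^4 + 8·x^3 - 8·x^2 - 5·x + 5 + O(x^5).
The coefficient of x^4 is 8.

Final answer: 8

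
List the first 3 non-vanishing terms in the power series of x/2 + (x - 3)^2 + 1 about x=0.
x^2 - 11·x/2 + 10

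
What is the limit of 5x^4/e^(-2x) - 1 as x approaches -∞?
The quotient is an ∞/∞ indeterminate form as x → -∞.
Compare growth rates of the dominant terms (exponentials ≫ polynomials ≫ logarithms), or apply L'Hôpital's rule; the quotient → 0.
Adding the constant: 0 - 1 = -1. Limit = -1.

Final answer: -1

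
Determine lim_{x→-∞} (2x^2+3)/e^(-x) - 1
The quotient is an ∞/∞ indeterminate form as x → -∞.
Compare growth rates of the dominant terms (exponentials ≫ polynomials ≫ logarithms), or apply L'Hôpital's rule; the quotient → 0.
Adding the constant: 0 - 1 = -1. Limit = -1.

Final answer: -1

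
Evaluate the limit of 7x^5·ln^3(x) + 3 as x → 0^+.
The product is a 0·∞ indeterminate form at x → 0⁺.
Rewrite the product as 7·ln^3(x) / x^(-5) and apply L'Hôpital, or use the standard hierarchy x^(-5) ≫ |ln x|^3 as x → 0⁺.
The indeterminate product → 0, so the limit = 3.

Final answer: 3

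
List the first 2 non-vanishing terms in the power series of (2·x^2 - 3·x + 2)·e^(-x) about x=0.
2 - 5·x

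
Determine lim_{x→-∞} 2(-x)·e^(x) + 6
The product is a 0·∞ indeterminate form at x → -∞.
Rewrite the product as 2(-x) / e^(-x) (an ∞/∞ form) and apply L'Hôpital, or use the standard hierarchy e^(|x|) ≫ |(-x)| as x → -∞.
The indeterminate product → 0, so the limit = 6.

Final answer: 6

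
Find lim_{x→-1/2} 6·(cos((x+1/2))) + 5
Direct substitution at x = -1/2 gives 11.

Final answer: 11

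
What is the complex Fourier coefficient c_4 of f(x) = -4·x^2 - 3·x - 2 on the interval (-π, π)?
Compute the real Fourier coefficients first: a_4 = -1, b_4 = 3/2.
Then c_4 = (a_4 − i·b_4)/2 = -1/2 - 3·i/4.

Final answer: -1/2 - 3·i/4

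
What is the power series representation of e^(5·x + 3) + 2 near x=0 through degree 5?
625·x^5·e^(3)/24 + 625·x^4·e^(3)/24 + 125·x^3·e^(3)/6 + 25·x^2·e^(3)/2 + 5·x·e^(3) + 2 + e^(3)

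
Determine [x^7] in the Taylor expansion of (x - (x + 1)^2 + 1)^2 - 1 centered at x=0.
Expand to order 7: (x - (x + 1)^2 + 1)^2 - 1 = x^4 + 2·x^3 + x^2 - 1 + O(x^8).
The coefficient of x^7 is 0.

Final answer: 0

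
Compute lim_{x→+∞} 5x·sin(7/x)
As x → +∞: let u = 7/x → 0⁺; then 5·x·sin(7/x) = 5·7·sin(u)/u → 5·7·1 = 35.
Limit = 35.

Final answer: 35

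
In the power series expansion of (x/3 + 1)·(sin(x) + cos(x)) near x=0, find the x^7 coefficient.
Expand to order 7: (x/3 + 1)·(sin(x) + cos(x)) = -x^7/1512 + x^6/720 + x^5/45 - x^4/72 - x^3/3 - x^2/6 + 4·x/3 + 1 + O(x^8).
The coefficient of x^7 is -1/1512.

Final answer: -1/1512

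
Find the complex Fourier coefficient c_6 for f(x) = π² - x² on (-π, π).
Compute the real Fourier coefficients first: a_6 = -1/9, b_6 = 0.
Then c_6 = (a_6 − i·b_6)/2 = -1/18.

Final answer: -1/18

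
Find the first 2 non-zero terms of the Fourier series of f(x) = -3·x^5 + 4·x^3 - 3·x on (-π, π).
(-774 - 6·π^4 + 128·π^2)·sin(x) + (-19·π^2 + 63/2 + 3·π^4)·sin(2·x)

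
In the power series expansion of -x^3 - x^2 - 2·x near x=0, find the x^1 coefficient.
Expand to order 1: -x^3 - x^2 - 2·x = -2·x + O(x^2).
The coefficient of x^1 is -2.

Final answer: -2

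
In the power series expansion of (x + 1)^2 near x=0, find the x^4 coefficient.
Expand to order 4: (x + 1)^2 = x^2 + 2·x + 1 + O(x^5).
The coefficient of x^4 is 0.

Final answer: 0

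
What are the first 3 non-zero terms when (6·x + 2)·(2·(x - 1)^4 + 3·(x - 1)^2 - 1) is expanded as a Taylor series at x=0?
-54·x^2 - 4·x + 8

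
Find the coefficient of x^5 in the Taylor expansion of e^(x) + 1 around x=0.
Expand to order 5: e^(x) + 1 = x^5/120 + x^4/24 + x^3/6 + x^2/2 + x + 2 + O(x^6).
The coefficient of x^5 is 1/120.

Final answer: 1/120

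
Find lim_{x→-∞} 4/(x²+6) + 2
Evaluate the dominant behaviour as x → -∞; each term tends to a finite value or vanishes.
Limit = 2.

Final answer: 2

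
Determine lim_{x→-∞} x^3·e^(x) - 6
The product is a 0·∞ indeterminate form at x → -∞.
Rewrite the product as x^3 / e^(-x) (an ∞/∞ form) and apply L'Hôpital, or use the standard hierarchy e^(|x|) ≫ |x^3| as x → -∞.
The indeterminate product → 0, so the limit = -6.

Final answer: -6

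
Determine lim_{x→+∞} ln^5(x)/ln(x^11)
This is an ∞/∞ indeterminate form as x → +∞.
Write ln(x^11) = 11·ln(x), reducing the quotient to ln^4(x)/11 → ∞.
Limit = ∞.

Final answer: ∞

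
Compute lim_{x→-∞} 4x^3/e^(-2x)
This is an ∞/∞ indeterminate form as x → -∞.
Compare growth rates of the dominant terms (exponentials ≫ polynomials ≫ logarithms), or apply L'Hôpital's rule; the quotient → 0.
Limit = 0.

Final answer: 0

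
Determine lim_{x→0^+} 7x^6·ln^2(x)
This is a 0·∞ indeterminate form at x → 0⁺.
Rewrite the product as 7·ln^2(x) / x^(-6) and apply L'Hôpital, or use the standard hierarchy x^(-6) ≫ |ln x|^2 as x → 0⁺.
The indeterminate product → 0, so the limit = 0.

Final answer: 0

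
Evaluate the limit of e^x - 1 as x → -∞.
Evaluate the dominant behaviour as x → -∞; each term tends to a finite value or vanishes.
Limit = -1.

Final answer: -1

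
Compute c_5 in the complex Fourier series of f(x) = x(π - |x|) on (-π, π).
Compute the real Fourier coefficients first: a_5 = 0, b_5 = 8/(125·π).
Then c_5 = (a_5 − i·b_5)/2 = -4·i/(125·π).

Final answer: -4·i/(125·π)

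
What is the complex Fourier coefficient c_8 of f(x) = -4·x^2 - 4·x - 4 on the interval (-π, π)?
Compute the real Fourier coefficients first: a_8 = -1/4, b_8 = 1.
Then c_8 = (a_8 − i·b_8)/2 = -1/8 - i/2.

Final answer: -1/8 - i/2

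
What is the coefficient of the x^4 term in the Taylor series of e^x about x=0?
Expand to order 4: e^x = x^4/24 + x^3/6 + x^2/2 + x + 1 + O(x^5).
The coefficient of x^4 is 1/24.

Final answer: 1/24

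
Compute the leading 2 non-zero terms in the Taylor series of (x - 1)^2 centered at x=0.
1 - 2·x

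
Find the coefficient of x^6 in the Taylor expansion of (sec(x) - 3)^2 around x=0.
Expand to order 6: (sec(x) - 3)^2 = -47·x^6/360 - 7·x^4/12 - 2·x^2 + 4 + O(x^7).
The coefficient of x^6 is -47/360.

Final answer: -47/360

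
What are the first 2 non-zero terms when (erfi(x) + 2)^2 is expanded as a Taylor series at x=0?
8·x/√(π) + 4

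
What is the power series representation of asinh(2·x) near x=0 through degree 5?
12·x^5/5 - 4·x^3/3 + 2·x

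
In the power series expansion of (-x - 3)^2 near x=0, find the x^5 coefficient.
Expand to order 5: (-x - 3)^2 = x^2 + 6·x + 9 + O(x^6).
The coefficient of x^5 is 0.

Final answer: 0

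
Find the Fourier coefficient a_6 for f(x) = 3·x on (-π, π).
a_6 = (1/π) ∫_{-π}^{π} f(x)·cos(6x) dx.
Evaluate the integral (use parity and integration by parts as needed): a_6 = 0.

Final answer: 0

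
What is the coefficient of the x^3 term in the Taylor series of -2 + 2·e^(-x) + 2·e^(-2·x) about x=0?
Expand to order 3: -2 + 2·e^(-x) + 2·e^(-2·x) = -3·x^3 + 5·x^2 - 6·x + 2 + O(x^4).
The coefficient of x^3 is -3.

Final answer: -3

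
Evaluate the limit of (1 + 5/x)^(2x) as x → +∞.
As x → +∞: write (1 + 5/x)^(2x) = ((1 + 5/x)^x)^2 → (e^5)^2 = e^10.
Limit = e^(10).

Final answer: e^(10)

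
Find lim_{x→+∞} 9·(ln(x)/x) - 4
Evaluate the dominant behaviour as x → +∞; each term tends to a finite value or vanishes.
Limit = -4.

Final answer: -4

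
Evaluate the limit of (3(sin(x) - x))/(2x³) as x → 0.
Both numerator and denominator → 0 as x → 0; this is a 0/0 indeterminate form.
Expand each to leading order near x = 0: numerator ~ -x^3/2, denominator ~ 2·x^3.
The limit of the ratio is -1/4.

Final answer: -1/4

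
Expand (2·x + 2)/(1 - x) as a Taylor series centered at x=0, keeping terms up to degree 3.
4·x^3 + 4·x^2 + 4·x + 2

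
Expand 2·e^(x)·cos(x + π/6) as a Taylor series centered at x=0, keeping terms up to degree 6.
x^6/90 + x^5·(1/30 - √(3)/30) - √(3)·x^4/6 + x^3·(-√(3)/3 - 1/3) - x^2 + x·(-1 + √(3)) + √(3)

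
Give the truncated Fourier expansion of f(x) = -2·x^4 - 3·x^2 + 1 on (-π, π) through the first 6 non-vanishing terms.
(-84 + 16·π^2)·cos(x) + (3 - 4·π^2)·cos(2·x) + (4/27 + 16·π^2/9)·cos(3·x) + (-π^2 - 3/8)·cos(4·x) + (204/625 + 16·π^2/25)·cos(5·x) - 2·π^4/5 - π^2 + 1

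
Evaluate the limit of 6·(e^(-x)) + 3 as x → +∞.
Evaluate the dominant behaviour as x → +∞; each term tends to a finite value or vanishes.
Limit = 3.

Final answer: 3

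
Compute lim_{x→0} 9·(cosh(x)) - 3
Direct substitution at x = 0 gives 6.

Final answer: 6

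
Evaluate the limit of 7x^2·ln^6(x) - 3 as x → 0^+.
The product is a 0·∞ indeterminate form at x → 0⁺.
Rewrite the product as 7·ln^6(x) / x^(-2) and apply L'Hôpital, or use the standard hierarchy x^(-2) ≫ |ln x|^6 as x → 0⁺.
The indeterminate product → 0, so the limit = -3.

Final answer: -3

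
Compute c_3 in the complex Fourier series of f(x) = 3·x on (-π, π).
Compute the real Fourier coefficients first: a_3 = 0, b_3 = 2.
Then c_3 = (a_3 − i·b_3)/2 = -i.

Final answer: -i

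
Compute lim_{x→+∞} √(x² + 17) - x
This is an ∞ − ∞ indeterminate form.
Multiply and divide by the conjugate √(x²+17) + x; the x² terms cancel, leaving 17/(√(x²+17)+x) → 0.
Limit = 0.

Final answer: 0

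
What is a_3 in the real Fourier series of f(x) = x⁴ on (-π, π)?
a_3 = (1/π) ∫_{-π}^{π} f(x)·cos(3x) dx.
Evaluate the integral (use parity and integration by parts as needed): a_3 = 16/27 - 8·π^2/9.

Final answer: 16/27 - 8·π^2/9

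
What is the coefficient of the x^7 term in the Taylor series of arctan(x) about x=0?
Expand to order 7: arctan(x) = -x^7/7 + x^5/5 - x^3/3 + x + O(x^8).
The coefficient of x^7 is -1/7.

Final answer: -1/7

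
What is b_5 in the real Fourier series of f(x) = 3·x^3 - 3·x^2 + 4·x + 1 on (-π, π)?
b_5 = (1/π) ∫_{-π}^{π} f(x)·sin(5x) dx.
Evaluate the integral (use parity and integration by parts as needed): b_5 = 164/125 + 6·π^2/5.

Final answer: 164/125 + 6·π^2/5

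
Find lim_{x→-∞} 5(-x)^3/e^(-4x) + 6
The quotient is an ∞/∞ indeterminate form as x → -∞.
Compare growth rates of the dominant terms (exponentials ≫ polynomials ≫ logarithms), or apply L'Hôpital's rule; the quotient → 0.
Adding the constant: 0 + 6 = 6. Limit = 6.

Final answer: 6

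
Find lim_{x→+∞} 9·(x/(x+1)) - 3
Evaluate the dominant behaviour as x → +∞; each term tends to a finite value or vanishes.
Limit = 6.

Final answer: 6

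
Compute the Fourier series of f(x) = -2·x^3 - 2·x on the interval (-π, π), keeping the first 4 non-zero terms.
(20 - 4·π^2)·sin(x) + (-1 + 2·π^2)·sin(2·x) + (-4·π^2/3 - 4/9)·sin(3·x) + (5/8 + π^2)·sin(4·x)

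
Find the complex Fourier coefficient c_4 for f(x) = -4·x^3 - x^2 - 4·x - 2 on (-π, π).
Compute the real Fourier coefficients first: a_4 = -1/4, b_4 = 5/4 + 2·π^2.
Then c_4 = (a_4 − i·b_4)/2 = -1/8 - i·π^2 - 5·i/8.

Final answer: -1/8 - i·π^2 - 5·i/8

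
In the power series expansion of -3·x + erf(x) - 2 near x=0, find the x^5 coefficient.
Expand to order 5: -3·x + erf(x) - 2 = x^5/(5·√(π)) - 2·x^3/(3·√(π)) + x·(-3 + 2/√(π)) - 2 + O(x^6).
The coefficient of x^5 is 1/(5·√(π)).

Final answer: 1/(5·√(π))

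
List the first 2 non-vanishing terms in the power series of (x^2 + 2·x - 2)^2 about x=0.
4 - 8·x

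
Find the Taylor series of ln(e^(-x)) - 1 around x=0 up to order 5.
-x - 1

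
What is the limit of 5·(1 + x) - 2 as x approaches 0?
Direct substitution at x = 0 gives 3.

Final answer: 3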